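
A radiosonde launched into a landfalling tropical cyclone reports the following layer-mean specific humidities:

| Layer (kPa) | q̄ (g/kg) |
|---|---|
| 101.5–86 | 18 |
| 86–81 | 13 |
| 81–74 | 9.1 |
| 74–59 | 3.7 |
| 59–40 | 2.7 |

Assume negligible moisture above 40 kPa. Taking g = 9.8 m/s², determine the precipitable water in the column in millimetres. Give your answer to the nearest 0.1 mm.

Precipitable water is the column-integrated vapour mass per unit area: PW = (1/g) Σ q̄ Δp, with q in kg/kg and Δp in Pa (1 kg/m² of water = 1 mm).
Layer 101.5–86 kPa: Δp = 155 hPa = 15500 Pa, q̄ = 0.018 kg/kg → 0.018 × 15500 / 9.8 = 28.47 mm
Layer 86–81 kPa: Δp = 50 hPa = 5000 Pa, q̄ = 0.013 kg/kg → 0.013 × 5000 / 9.8 = 6.63 mm
Layer 81–74 kPa: Δp = 70 hPa = 7000 Pa, q̄ = 0.0091 kg/kg → 0.0091 × 7000 / 9.8 = 6.50 mm
Layer 74–59 kPa: Δp = 150 hPa = 15000 Pa, q̄ = 0.0037 kg/kg → 0.0037 × 15000 / 9.8 = 5.66 mm
Layer 59–40 kPa: Δp = 190 hPa = 19000 Pa, q̄ = 0.0027 kg/kg → 0.0027 × 19000 / 9.8 = 5.23 mm
PW = 28.47 + 6.63 + 6.50 + 5.66 + 5.23 = 52.49 ≈ 52.5 mm.

PW ≈ 52.5 mm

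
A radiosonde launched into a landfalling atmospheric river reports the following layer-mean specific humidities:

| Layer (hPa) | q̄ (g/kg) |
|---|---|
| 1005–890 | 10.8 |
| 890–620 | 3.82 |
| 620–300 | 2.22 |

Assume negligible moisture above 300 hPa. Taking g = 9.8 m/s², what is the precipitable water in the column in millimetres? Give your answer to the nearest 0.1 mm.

PW ≈ 30.4 mm

Precipitable water is the column-integrated vapour mass per unit area: PW = (1/g) Σ q̄ Δp, with q in kg/kg and Δp in Pa (1 kg/m² of water = 1 mm).
Layer 1005–890 hPa: Δp = 115 hPa = 11500 Pa, q̄ = 0.0108 kg/kg → 0.0108 × 11500 / 9.8 = 12.67 mm
Layer 890–620 hPa: Δp = 270 hPa = 27000 Pa, q̄ = 0.00382 kg/kg → 0.00382 × 27000 / 9.8 = 10.52 mm
Layer 620–300 hPa: Δp = 320 hPa = 32000 Pa, q̄ = 0.00222 kg/kg → 0.00222 × 32000 / 9.8 = 7.25 mm
PW = 12.67 + 10.52 + 7.25 = 30.44 ≈ 30.4 mm.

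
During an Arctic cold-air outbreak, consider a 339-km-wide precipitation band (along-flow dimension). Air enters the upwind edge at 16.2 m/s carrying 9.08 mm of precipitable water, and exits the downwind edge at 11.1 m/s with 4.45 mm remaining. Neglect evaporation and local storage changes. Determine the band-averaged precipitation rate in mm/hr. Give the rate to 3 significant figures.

R ≈ 1.04 mm/hr

Column moisture flux per unit crosswind length is F = V × PW.
Inflow: F_in = 16.2 × 9.08 = 147.096 mm·m/s
Outflow: F_out = 11.1 × 4.45 = 49.395 mm·m/s
Steady-state rate R = (F_in − F_out)/L = (147.096 − 49.395) / 339000 m = 2.882e-04 mm/s.
R = 2.882e-04 × 3600 = 1.04 mm/hr.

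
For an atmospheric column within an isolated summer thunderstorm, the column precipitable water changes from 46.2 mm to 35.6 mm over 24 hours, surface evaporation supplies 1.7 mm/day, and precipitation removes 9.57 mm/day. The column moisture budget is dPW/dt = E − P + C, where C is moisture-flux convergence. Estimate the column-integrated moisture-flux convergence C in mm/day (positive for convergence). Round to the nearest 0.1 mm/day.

C ≈ -2.7 mm/day

dPW/dt = (35.6 − 46.2) mm / (24/24 day) = -10.600 mm/day.
C = dPW/dt − E + P = (-10.600) − 1.7 + 9.57 = -2.7 mm/day.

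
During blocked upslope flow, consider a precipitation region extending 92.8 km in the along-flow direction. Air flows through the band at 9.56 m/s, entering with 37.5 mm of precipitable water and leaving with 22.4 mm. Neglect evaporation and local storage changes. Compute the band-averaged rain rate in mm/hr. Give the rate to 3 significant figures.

R ≈ 5.60 mm/hr

Column moisture flux per unit crosswind length is F = V × PW.
Inflow: F_in = 9.56 × 37.5 = 358.5 mm·m/s
Outflow: F_out = 9.56 × 22.4 = 214.144 mm·m/s
Steady-state rate R = (F_in − F_out)/L = (358.5 − 214.144) / 92800 m = 1.556e-03 mm/s.
R = 1.556e-03 × 3600 = 5.60 mm/hr.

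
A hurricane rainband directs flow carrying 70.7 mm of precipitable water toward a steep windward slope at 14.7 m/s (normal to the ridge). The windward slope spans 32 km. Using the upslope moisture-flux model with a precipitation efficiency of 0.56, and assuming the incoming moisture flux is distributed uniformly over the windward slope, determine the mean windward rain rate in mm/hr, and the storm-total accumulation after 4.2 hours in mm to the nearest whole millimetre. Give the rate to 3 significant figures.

R ≈ 65.5 mm/hr; total ≈ 275 mm

Incoming column moisture flux per unit ridge length: F = V × PW = 14.7 × 70.7 = 1039.29 mm·m/s.
Spread over the 32 km slope with efficiency ε = 0.56: R = ε·F/W = 0.56 × 1039.29 / 32000 m = 1.819e-02 mm/s.
R = 1.819e-02 × 3600 = 65.5 mm/hr.
Over 4.2 h: total = 65.5 × 4.2 = 275.1 ≈ 275 mm.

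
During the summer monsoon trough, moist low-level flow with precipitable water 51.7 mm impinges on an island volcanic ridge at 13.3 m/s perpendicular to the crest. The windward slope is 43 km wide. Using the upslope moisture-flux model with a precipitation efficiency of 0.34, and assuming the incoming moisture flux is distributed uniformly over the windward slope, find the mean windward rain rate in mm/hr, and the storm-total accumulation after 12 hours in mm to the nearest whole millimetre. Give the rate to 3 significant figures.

R ≈ 19.6 mm/hr; total ≈ 235 mm

Incoming column moisture flux per unit ridge length: F = V × PW = 13.3 × 51.7 = 687.61 mm·m/s.
Spread over the 43 km slope with efficiency ε = 0.34: R = ε·F/W = 0.34 × 687.61 / 43000 m = 5.437e-03 mm/s.
R = 5.437e-03 × 3600 = 19.6 mm/hr.
Over 12 h: total = 19.6 × 12 = 235.2 ≈ 235 mm.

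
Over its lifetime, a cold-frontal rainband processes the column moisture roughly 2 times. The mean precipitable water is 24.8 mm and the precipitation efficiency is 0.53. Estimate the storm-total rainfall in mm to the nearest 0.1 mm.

Each cycle deposits ε × PW = 0.53 × 24.8 = 13.144 mm.
Over 2 cycles: 2 × 13.144 = 26.3 mm.

rainfall ≈ 26.3 mm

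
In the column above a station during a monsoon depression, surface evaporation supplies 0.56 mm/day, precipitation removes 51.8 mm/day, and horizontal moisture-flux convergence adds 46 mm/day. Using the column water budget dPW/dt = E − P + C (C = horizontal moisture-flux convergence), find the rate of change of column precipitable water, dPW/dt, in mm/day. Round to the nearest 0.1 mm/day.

dPW/dt ≈ -5.2 mm/day

dPW/dt = E − P + C = 0.56 − 51.8 + (46) = -5.2 mm/day.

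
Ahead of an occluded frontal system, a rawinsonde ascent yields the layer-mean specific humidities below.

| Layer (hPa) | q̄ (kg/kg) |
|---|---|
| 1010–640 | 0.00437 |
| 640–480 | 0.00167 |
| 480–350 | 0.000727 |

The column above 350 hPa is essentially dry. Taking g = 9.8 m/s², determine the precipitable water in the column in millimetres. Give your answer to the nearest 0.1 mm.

PW ≈ 20.2 mm

Precipitable water is the column-integrated vapour mass per unit area: PW = (1/g) Σ q̄ Δp, with q in kg/kg and Δp in Pa (1 kg/m² of water = 1 mm).
Layer 1010–640 hPa: Δp = 370 hPa = 37000 Pa, q̄ = 0.00437 kg/kg → 0.00437 × 37000 / 9.8 = 16.50 mm
Layer 640–480 hPa: Δp = 160 hPa = 16000 Pa, q̄ = 0.00167 kg/kg → 0.00167 × 16000 / 9.8 = 2.73 mm
Layer 480–350 hPa: Δp = 130 hPa = 13000 Pa, q̄ = 0.000727 kg/kg → 0.000727 × 13000 / 9.8 = 0.96 mm
PW = 16.50 + 2.73 + 0.96 = 20.19 ≈ 20.2 mm.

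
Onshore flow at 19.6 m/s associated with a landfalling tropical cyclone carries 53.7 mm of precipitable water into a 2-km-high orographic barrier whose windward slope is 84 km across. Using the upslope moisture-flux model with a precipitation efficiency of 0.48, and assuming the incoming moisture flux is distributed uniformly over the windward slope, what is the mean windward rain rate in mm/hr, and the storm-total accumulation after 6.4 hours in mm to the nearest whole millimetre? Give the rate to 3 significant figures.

Incoming column moisture flux per unit ridge length: F = V × PW = 19.6 × 53.7 = 1052.52 mm·m/s.
Spread over the 84 km slope with efficiency ε = 0.48: R = ε·F/W = 0.48 × 1052.52 / 84000 m = 6.014e-03 mm/s.
R = 6.014e-03 × 3600 = 21.7 mm/hr.
Over 6.4 h: total = 21.7 × 6.4 = 138.88 ≈ 139 mm.

R ≈ 21.7 mm/hr; total ≈ 139 mm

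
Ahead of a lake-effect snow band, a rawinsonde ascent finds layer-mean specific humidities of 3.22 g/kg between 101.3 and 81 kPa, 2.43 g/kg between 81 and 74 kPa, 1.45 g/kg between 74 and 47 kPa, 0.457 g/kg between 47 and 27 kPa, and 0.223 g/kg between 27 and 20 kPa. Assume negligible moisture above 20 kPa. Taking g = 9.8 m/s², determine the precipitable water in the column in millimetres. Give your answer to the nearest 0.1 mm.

PW ≈ 13.5 mm

Precipitable water is the column-integrated vapour mass per unit area: PW = (1/g) Σ q̄ Δp, with q in kg/kg and Δp in Pa (1 kg/m² of water = 1 mm).
Layer 101.3–81 kPa: Δp = 203 hPa = 20300 Pa, q̄ = 0.00322 kg/kg → 0.00322 × 20300 / 9.8 = 6.67 mm
Layer 81–74 kPa: Δp = 70 hPa = 7000 Pa, q̄ = 0.00243 kg/kg → 0.00243 × 7000 / 9.8 = 1.74 mm
Layer 74–47 kPa: Δp = 270 hPa = 27000 Pa, q̄ = 0.00145 kg/kg → 0.00145 × 27000 / 9.8 = 3.99 mm
Layer 47–27 kPa: Δp = 200 hPa = 20000 Pa, q̄ = 0.000457 kg/kg → 0.000457 × 20000 / 9.8 = 0.93 mm
Layer 27–20 kPa: Δp = 70 hPa = 7000 Pa, q̄ = 0.000223 kg/kg → 0.000223 × 7000 / 9.8 = 0.16 mm
PW = 6.67 + 1.74 + 3.99 + 0.93 + 0.16 = 13.49 ≈ 13.5 mm.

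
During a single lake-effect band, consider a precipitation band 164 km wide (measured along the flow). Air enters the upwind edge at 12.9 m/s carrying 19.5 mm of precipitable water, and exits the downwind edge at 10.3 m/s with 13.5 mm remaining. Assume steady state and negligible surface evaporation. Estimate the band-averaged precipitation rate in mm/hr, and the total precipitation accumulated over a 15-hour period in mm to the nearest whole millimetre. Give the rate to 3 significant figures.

R ≈ 2.47 mm/hr; total ≈ 37 mm

Column moisture flux per unit crosswind length is F = V × PW.
Inflow: F_in = 12.9 × 19.5 = 251.55 mm·m/s
Outflow: F_out = 10.3 × 13.5 = 139.05 mm·m/s
Steady-state rate R = (F_in − F_out)/L = (251.55 − 139.05) / 164000 m = 6.860e-04 mm/s.
R = 6.860e-04 × 3600 = 2.47 mm/hr.
Over 15 h: total = 2.47 × 15 = 37.05 ≈ 37 mm.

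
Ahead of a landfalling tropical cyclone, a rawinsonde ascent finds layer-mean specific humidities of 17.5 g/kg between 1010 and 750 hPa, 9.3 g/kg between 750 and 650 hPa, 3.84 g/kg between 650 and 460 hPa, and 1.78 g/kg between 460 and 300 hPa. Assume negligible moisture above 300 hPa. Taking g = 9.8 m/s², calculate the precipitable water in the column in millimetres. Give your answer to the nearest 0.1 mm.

Precipitable water is the column-integrated vapour mass per unit area: PW = (1/g) Σ q̄ Δp, with q in kg/kg and Δp in Pa (1 kg/m² of water = 1 mm).
Layer 1010–750 hPa: Δp = 260 hPa = 26000 Pa, q̄ = 0.0175 kg/kg → 0.0175 × 26000 / 9.8 = 46.43 mm
Layer 750–650 hPa: Δp = 100 hPa = 10000 Pa, q̄ = 0.0093 kg/kg → 0.0093 × 10000 / 9.8 = 9.49 mm
Layer 650–460 hPa: Δp = 190 hPa = 19000 Pa, q̄ = 0.00384 kg/kg → 0.00384 × 19000 / 9.8 = 7.44 mm
Layer 460–300 hPa: Δp = 160 hPa = 16000 Pa, q̄ = 0.00178 kg/kg → 0.00178 × 16000 / 9.8 = 2.91 mm
PW = 46.43 + 9.49 + 7.44 + 2.91 = 66.27 ≈ 66.3 mm.

PW ≈ 66.3 mm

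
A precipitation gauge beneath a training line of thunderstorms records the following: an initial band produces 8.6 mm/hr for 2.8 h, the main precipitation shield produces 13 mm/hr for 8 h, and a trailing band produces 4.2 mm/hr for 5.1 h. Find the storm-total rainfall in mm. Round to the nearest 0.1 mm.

Total = Σ Rᵢ Δtᵢ = 8.6 × 2.8 + 13 × 8 + 4.2 × 5.1
      = 24.08 + 104 + 21.42 = 149.5 mm.

total ≈ 149.5 mm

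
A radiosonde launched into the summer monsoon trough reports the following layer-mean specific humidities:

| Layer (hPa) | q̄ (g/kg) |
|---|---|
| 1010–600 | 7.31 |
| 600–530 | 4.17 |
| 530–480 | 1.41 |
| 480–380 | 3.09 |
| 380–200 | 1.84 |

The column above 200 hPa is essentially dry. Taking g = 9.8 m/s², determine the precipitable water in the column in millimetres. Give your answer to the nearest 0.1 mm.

PW ≈ 40.8 mm

Precipitable water is the column-integrated vapour mass per unit area: PW = (1/g) Σ q̄ Δp, with q in kg/kg and Δp in Pa (1 kg/m² of water = 1 mm).
Layer 1010–600 hPa: Δp = 410 hPa = 41000 Pa, q̄ = 0.00731 kg/kg → 0.00731 × 41000 / 9.8 = 30.58 mm
Layer 600–530 hPa: Δp = 70 hPa = 7000 Pa, q̄ = 0.00417 kg/kg → 0.00417 × 7000 / 9.8 = 2.98 mm
Layer 530–480 hPa: Δp = 50 hPa = 5000 Pa, q̄ = 0.00141 kg/kg → 0.00141 × 5000 / 9.8 = 0.72 mm
Layer 480–380 hPa: Δp = 100 hPa = 10000 Pa, q̄ = 0.00309 kg/kg → 0.00309 × 10000 / 9.8 = 3.15 mm
Layer 380–200 hPa: Δp = 180 hPa = 18000 Pa, q̄ = 0.00184 kg/kg → 0.00184 × 18000 / 9.8 = 3.38 mm
PW = 30.58 + 2.98 + 0.72 + 3.15 + 3.38 = 40.81 ≈ 40.8 mm.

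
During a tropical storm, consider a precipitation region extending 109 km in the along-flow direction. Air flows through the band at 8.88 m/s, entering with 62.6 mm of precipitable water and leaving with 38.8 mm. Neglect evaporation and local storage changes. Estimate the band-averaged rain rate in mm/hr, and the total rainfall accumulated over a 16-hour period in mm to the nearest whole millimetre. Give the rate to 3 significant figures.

Column moisture flux per unit crosswind length is F = V × PW.
Inflow: F_in = 8.88 × 62.6 = 555.888 mm·m/s
Outflow: F_out = 8.88 × 38.8 = 344.544 mm·m/s
Steady-state rate R = (F_in − F_out)/L = (555.888 − 344.544) / 109000 m = 1.939e-03 mm/s.
R = 1.939e-03 × 3600 = 6.98 mm/hr.
Over 16 h: total = 6.98 × 16 = 111.68 ≈ 112 mm.

R ≈ 6.98 mm/hr; total ≈ 112 mm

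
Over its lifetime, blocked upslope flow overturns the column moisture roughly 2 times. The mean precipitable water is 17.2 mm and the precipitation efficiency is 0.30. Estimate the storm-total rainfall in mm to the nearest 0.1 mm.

Each cycle deposits ε × PW = 0.30 × 17.2 = 5.16 mm.
Over 2 cycles: 2 × 5.16 = 10.3 mm.

rainfall ≈ 10.3 mm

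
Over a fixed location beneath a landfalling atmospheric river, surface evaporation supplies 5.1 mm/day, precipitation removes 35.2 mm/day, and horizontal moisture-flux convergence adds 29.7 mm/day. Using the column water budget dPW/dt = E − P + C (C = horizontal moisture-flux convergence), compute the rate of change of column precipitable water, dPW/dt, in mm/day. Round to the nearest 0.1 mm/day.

dPW/dt = E − P + C = 5.1 − 35.2 + (29.7) = -0.4 mm/day.

dPW/dt ≈ -0.4 mm/day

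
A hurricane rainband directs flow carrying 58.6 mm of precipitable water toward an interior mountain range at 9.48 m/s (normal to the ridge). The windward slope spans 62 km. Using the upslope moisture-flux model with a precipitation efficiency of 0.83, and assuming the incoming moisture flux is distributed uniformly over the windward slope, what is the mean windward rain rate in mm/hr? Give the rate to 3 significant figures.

R ≈ 26.8 mm/hr

Incoming column moisture flux per unit ridge length: F = V × PW = 9.48 × 58.6 = 555.528 mm·m/s.
Spread over the 62 km slope with efficiency ε = 0.83: R = ε·F/W = 0.83 × 555.528 / 62000 m = 7.437e-03 mm/s.
R = 7.437e-03 × 3600 = 26.8 mm/hr.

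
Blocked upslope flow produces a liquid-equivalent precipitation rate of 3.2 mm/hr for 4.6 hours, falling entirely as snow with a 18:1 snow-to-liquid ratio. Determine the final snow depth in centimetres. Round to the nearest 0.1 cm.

snow depth ≈ 26.5 cm

Liquid-equivalent depth = 3.2 × 4.6 = 14.72 mm.
Snow depth = 14.72 mm × 18 = 264.96 mm = 26.5 cm.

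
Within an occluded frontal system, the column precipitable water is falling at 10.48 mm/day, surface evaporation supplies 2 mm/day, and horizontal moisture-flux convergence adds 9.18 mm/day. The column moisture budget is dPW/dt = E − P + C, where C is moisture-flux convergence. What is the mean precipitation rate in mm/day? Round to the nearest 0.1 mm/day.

P ≈ 21.7 mm/day

dPW/dt = -10.48 mm/day.
P = E + C − dPW/dt = 2 + (9.18) − (-10.48) = 21.7 mm/day.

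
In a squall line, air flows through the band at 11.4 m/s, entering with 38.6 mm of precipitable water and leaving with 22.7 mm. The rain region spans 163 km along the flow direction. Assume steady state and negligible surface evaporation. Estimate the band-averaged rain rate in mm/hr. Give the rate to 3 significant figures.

Column moisture flux per unit crosswind length is F = V × PW.
Inflow: F_in = 11.4 × 38.6 = 440.04 mm·m/s
Outflow: F_out = 11.4 × 22.7 = 258.78 mm·m/s
Steady-state rate R = (F_in − F_out)/L = (440.04 − 258.78) / 163000 m = 1.112e-03 mm/s.
R = 1.112e-03 × 3600 = 4.00 mm/hr.

R ≈ 4.00 mm/hr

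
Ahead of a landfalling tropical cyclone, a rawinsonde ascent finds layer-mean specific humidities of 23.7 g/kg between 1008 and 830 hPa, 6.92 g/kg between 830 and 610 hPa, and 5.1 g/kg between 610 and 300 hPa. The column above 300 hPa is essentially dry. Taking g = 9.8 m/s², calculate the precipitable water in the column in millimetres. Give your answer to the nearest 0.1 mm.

PW ≈ 74.7 mm

Precipitable water is the column-integrated vapour mass per unit area: PW = (1/g) Σ q̄ Δp, with q in kg/kg and Δp in Pa (1 kg/m² of water = 1 mm).
Layer 1008–830 hPa: Δp = 178 hPa = 17800 Pa, q̄ = 0.0237 kg/kg → 0.0237 × 17800 / 9.8 = 43.05 mm
Layer 830–610 hPa: Δp = 220 hPa = 22000 Pa, q̄ = 0.00692 kg/kg → 0.00692 × 22000 / 9.8 = 15.53 mm
Layer 610–300 hPa: Δp = 310 hPa = 31000 Pa, q̄ = 0.0051 kg/kg → 0.0051 × 31000 / 9.8 = 16.13 mm
PW = 43.05 + 15.53 + 16.13 = 74.71 ≈ 74.7 mm.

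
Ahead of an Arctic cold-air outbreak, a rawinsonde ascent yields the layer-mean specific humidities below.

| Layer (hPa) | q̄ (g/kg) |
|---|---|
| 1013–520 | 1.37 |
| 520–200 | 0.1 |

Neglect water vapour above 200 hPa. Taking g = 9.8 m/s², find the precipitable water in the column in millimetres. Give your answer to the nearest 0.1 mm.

Precipitable water is the column-integrated vapour mass per unit area: PW = (1/g) Σ q̄ Δp, with q in kg/kg and Δp in Pa (1 kg/m² of water = 1 mm).
Layer 1013–520 hPa: Δp = 493 hPa = 49300 Pa, q̄ = 0.00137 kg/kg → 0.00137 × 49300 / 9.8 = 6.89 mm
Layer 520–200 hPa: Δp = 320 hPa = 32000 Pa, q̄ = 0.0001 kg/kg → 0.0001 × 32000 / 9.8 = 0.33 mm
PW = 6.89 + 0.33 = 7.22 ≈ 7.2 mm.

PW ≈ 7.2 mm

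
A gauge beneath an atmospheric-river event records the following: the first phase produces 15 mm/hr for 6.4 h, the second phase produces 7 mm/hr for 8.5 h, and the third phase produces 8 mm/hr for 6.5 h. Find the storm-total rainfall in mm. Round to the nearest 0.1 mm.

total ≈ 207.5 mm

Total = Σ Rᵢ Δtᵢ = 15 × 6.4 + 7 × 8.5 + 8 × 6.5
      = 96 + 59.5 + 52 = 207.5 mm.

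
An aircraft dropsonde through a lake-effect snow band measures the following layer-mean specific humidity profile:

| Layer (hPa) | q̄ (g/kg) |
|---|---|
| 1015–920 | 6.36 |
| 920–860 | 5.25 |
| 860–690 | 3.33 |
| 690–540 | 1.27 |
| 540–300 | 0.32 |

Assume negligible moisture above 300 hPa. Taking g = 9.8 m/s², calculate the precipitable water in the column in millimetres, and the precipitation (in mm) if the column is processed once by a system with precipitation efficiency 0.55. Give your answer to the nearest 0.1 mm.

Precipitable water is the column-integrated vapour mass per unit area: PW = (1/g) Σ q̄ Δp, with q in kg/kg and Δp in Pa (1 kg/m² of water = 1 mm).
Layer 1015–920 hPa: Δp = 95 hPa = 9500 Pa, q̄ = 0.00636 kg/kg → 0.00636 × 9500 / 9.8 = 6.17 mm
Layer 920–860 hPa: Δp = 60 hPa = 6000 Pa, q̄ = 0.00525 kg/kg → 0.00525 × 6000 / 9.8 = 3.21 mm
Layer 860–690 hPa: Δp = 170 hPa = 17000 Pa, q̄ = 0.00333 kg/kg → 0.00333 × 17000 / 9.8 = 5.78 mm
Layer 690–540 hPa: Δp = 150 hPa = 15000 Pa, q̄ = 0.00127 kg/kg → 0.00127 × 15000 / 9.8 = 1.94 mm
Layer 540–300 hPa: Δp = 240 hPa = 24000 Pa, q̄ = 0.00032 kg/kg → 0.00032 × 24000 / 9.8 = 0.78 mm
PW = 6.17 + 3.21 + 5.78 + 1.94 + 0.78 = 17.88 ≈ 17.9 mm.
Precipitation = ε × PW = 0.55 × 17.9 = 9.8 mm.

PW ≈ 17.9 mm; precipitation ≈ 9.8 mm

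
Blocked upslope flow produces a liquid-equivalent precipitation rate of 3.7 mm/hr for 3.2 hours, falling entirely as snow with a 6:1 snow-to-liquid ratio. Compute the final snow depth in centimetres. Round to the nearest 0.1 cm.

snow depth ≈ 7.1 cm

Liquid-equivalent depth = 3.7 × 3.2 = 11.84 mm.
Snow depth = 11.84 mm × 6 = 71.04 mm = 7.1 cm.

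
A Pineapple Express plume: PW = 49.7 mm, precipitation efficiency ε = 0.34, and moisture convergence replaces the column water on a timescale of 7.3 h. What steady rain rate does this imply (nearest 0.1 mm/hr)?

R ≈ 2.3 mm/hr

Each overturning extracts ε × PW = 0.34 × 49.7 = 16.898 mm.
Rate = ε·PW / τ = 16.898 / 7.3 h = 2.3 mm/hr.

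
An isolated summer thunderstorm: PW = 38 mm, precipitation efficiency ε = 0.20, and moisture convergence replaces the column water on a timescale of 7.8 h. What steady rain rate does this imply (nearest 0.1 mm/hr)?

R ≈ 1.0 mm/hr

Each overturning extracts ε × PW = 0.20 × 38 = 7.6 mm.
Rate = ε·PW / τ = 7.6 / 7.8 h = 1.0 mm/hr.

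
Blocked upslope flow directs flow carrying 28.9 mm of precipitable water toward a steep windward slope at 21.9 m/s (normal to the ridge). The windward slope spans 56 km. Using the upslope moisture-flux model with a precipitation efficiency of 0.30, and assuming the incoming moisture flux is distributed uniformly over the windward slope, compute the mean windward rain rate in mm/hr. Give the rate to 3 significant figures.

R ≈ 12.2 mm/hr

Incoming column moisture flux per unit ridge length: F = V × PW = 21.9 × 28.9 = 632.91 mm·m/s.
Spread over the 56 km slope with efficiency ε = 0.30: R = ε·F/W = 0.30 × 632.91 / 56000 m = 3.391e-03 mm/s.
R = 3.391e-03 × 3600 = 12.2 mm/hr.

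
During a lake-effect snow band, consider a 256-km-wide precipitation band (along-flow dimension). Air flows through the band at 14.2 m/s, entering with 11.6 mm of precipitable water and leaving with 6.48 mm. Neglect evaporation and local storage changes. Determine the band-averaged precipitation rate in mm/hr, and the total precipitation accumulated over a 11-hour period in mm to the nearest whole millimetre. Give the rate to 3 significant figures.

R ≈ 1.02 mm/hr; total ≈ 11 mm

Column moisture flux per unit crosswind length is F = V × PW.
Inflow: F_in = 14.2 × 11.6 = 164.72 mm·m/s
Outflow: F_out = 14.2 × 6.48 = 92.016 mm·m/s
Steady-state rate R = (F_in − F_out)/L = (164.72 − 92.016) / 256000 m = 2.840e-04 mm/s.
R = 2.840e-04 × 3600 = 1.02 mm/hr.
Over 11 h: total = 1.02 × 11 = 11.22 ≈ 11 mm.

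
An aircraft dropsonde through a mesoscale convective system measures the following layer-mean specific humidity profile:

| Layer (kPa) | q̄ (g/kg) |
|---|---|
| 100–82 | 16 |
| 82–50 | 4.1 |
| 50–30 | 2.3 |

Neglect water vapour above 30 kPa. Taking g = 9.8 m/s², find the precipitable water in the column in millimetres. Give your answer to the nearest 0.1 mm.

PW ≈ 47.5 mm

Precipitable water is the column-integrated vapour mass per unit area: PW = (1/g) Σ q̄ Δp, with q in kg/kg and Δp in Pa (1 kg/m² of water = 1 mm).
Layer 100–82 kPa: Δp = 180 hPa = 18000 Pa, q̄ = 0.016 kg/kg → 0.016 × 18000 / 9.8 = 29.39 mm
Layer 82–50 kPa: Δp = 320 hPa = 32000 Pa, q̄ = 0.0041 kg/kg → 0.0041 × 32000 / 9.8 = 13.39 mm
Layer 50–30 kPa: Δp = 200 hPa = 20000 Pa, q̄ = 0.0023 kg/kg → 0.0023 × 20000 / 9.8 = 4.69 mm
PW = 29.39 + 13.39 + 4.69 = 47.47 ≈ 47.5 mm.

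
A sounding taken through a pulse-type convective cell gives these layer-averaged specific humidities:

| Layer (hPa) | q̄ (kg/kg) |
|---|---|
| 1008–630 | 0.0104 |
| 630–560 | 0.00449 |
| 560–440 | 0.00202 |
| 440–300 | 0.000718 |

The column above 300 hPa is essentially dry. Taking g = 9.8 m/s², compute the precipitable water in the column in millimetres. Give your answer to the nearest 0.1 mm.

PW ≈ 46.8 mm

Precipitable water is the column-integrated vapour mass per unit area: PW = (1/g) Σ q̄ Δp, with q in kg/kg and Δp in Pa (1 kg/m² of water = 1 mm).
Layer 1008–630 hPa: Δp = 378 hPa = 37800 Pa, q̄ = 0.0104 kg/kg → 0.0104 × 37800 / 9.8 = 40.11 mm
Layer 630–560 hPa: Δp = 70 hPa = 7000 Pa, q̄ = 0.00449 kg/kg → 0.00449 × 7000 / 9.8 = 3.21 mm
Layer 560–440 hPa: Δp = 120 hPa = 12000 Pa, q̄ = 0.00202 kg/kg → 0.00202 × 12000 / 9.8 = 2.47 mm
Layer 440–300 hPa: Δp = 140 hPa = 14000 Pa, q̄ = 0.000718 kg/kg → 0.000718 × 14000 / 9.8 = 1.03 mm
PW = 40.11 + 3.21 + 2.47 + 1.03 = 46.82 ≈ 46.8 mm.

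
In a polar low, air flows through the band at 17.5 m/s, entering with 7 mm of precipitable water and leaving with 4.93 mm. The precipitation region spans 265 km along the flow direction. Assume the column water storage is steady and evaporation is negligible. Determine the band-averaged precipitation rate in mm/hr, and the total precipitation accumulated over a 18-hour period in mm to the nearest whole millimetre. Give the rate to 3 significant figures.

R ≈ 0.492 mm/hr; total ≈ 9 mm

Column moisture flux per unit crosswind length is F = V × PW.
Inflow: F_in = 17.5 × 7 = 122.5 mm·m/s
Outflow: F_out = 17.5 × 4.93 = 86.275 mm·m/s
Steady-state rate R = (F_in − F_out)/L = (122.5 − 86.275) / 265000 m = 1.367e-04 mm/s.
R = 1.367e-04 × 3600 = 0.492 mm/hr.
Over 18 h: total = 0.492 × 18 = 8.856 ≈ 9 mm.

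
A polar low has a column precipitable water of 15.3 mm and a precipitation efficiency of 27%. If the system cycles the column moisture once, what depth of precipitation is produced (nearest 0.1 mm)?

Precipitation = ε × PW = 0.27 × 15.3 = 4.1 mm.

precipitation ≈ 4.1 mm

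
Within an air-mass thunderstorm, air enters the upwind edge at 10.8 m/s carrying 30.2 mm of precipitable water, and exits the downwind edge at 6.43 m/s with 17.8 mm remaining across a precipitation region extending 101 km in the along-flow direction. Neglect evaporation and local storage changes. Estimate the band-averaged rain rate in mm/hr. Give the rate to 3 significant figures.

R ≈ 7.55 mm/hr

Column moisture flux per unit crosswind length is F = V × PW.
Inflow: F_in = 10.8 × 30.2 = 326.16 mm·m/s
Outflow: F_out = 6.43 × 17.8 = 114.454 mm·m/s
Steady-state rate R = (F_in − F_out)/L = (326.16 − 114.454) / 101000 m = 2.096e-03 mm/s.
R = 2.096e-03 × 3600 = 7.55 mm/hr.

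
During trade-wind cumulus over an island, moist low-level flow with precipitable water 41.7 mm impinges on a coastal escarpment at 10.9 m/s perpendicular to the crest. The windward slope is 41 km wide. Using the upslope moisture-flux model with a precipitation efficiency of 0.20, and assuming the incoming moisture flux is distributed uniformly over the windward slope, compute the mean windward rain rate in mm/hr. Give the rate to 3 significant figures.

R ≈ 7.98 mm/hr

Incoming column moisture flux per unit ridge length: F = V × PW = 10.9 × 41.7 = 454.53 mm·m/s.
Spread over the 41 km slope with efficiency ε = 0.20: R = ε·F/W = 0.20 × 454.53 / 41000 m = 2.217e-03 mm/s.
R = 2.217e-03 × 3600 = 7.98 mm/hr.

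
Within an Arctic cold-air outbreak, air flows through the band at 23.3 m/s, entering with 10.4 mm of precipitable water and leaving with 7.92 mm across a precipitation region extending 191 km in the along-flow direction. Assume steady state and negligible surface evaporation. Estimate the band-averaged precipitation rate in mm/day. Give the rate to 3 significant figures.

Column moisture flux per unit crosswind length is F = V × PW.
Inflow: F_in = 23.3 × 10.4 = 242.32 mm·m/s
Outflow: F_out = 23.3 × 7.92 = 184.536 mm·m/s
Steady-state rate R = (F_in − F_out)/L = (242.32 − 184.536) / 191000 m = 3.025e-04 mm/s.
R = 3.025e-04 × 3600 × 24 = 26.1 mm/day.

R ≈ 26.1 mm/day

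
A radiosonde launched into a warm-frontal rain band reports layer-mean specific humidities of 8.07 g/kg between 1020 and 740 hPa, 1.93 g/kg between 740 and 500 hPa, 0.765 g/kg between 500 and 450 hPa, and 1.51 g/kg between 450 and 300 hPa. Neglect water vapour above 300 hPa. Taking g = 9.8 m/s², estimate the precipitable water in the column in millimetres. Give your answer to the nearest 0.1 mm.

Precipitable water is the column-integrated vapour mass per unit area: PW = (1/g) Σ q̄ Δp, with q in kg/kg and Δp in Pa (1 kg/m² of water = 1 mm).
Layer 1020–740 hPa: Δp = 280 hPa = 28000 Pa, q̄ = 0.00807 kg/kg → 0.00807 × 28000 / 9.8 = 23.06 mm
Layer 740–500 hPa: Δp = 240 hPa = 24000 Pa, q̄ = 0.00193 kg/kg → 0.00193 × 24000 / 9.8 = 4.73 mm
Layer 500–450 hPa: Δp = 50 hPa = 5000 Pa, q̄ = 0.000765 kg/kg → 0.000765 × 5000 / 9.8 = 0.39 mm
Layer 450–300 hPa: Δp = 150 hPa = 15000 Pa, q̄ = 0.00151 kg/kg → 0.00151 × 15000 / 9.8 = 2.31 mm
PW = 23.06 + 4.73 + 0.39 + 2.31 = 30.49 ≈ 30.5 mm.

PW ≈ 30.5 mm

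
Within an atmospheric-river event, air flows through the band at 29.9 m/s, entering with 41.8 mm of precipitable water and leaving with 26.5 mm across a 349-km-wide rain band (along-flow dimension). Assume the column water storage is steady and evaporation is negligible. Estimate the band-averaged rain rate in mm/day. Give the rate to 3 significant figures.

Column moisture flux per unit crosswind length is F = V × PW.
Inflow: F_in = 29.9 × 41.8 = 1249.82 mm·m/s
Outflow: F_out = 29.9 × 26.5 = 792.35 mm·m/s
Steady-state rate R = (F_in − F_out)/L = (1249.82 − 792.35) / 349000 m = 1.311e-03 mm/s.
R = 1.311e-03 × 3600 × 24 = 113 mm/day.

R ≈ 113 mm/day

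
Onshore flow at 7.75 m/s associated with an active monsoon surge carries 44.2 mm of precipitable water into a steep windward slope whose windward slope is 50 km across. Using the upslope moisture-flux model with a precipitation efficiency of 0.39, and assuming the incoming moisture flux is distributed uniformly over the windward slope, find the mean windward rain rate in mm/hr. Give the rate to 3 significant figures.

R ≈ 9.62 mm/hr

Incoming column moisture flux per unit ridge length: F = V × PW = 7.75 × 44.2 = 342.55 mm·m/s.
Spread over the 50 km slope with efficiency ε = 0.39: R = ε·F/W = 0.39 × 342.55 / 50000 m = 2.672e-03 mm/s.
R = 2.672e-03 × 3600 = 9.62 mm/hr.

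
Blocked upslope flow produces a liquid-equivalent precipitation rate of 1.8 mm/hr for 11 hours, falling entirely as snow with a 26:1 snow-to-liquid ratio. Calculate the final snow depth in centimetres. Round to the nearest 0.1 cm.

snow depth ≈ 51.5 cm

Liquid-equivalent depth = 1.8 × 11 = 19.8 mm.
Snow depth = 19.8 mm × 26 = 514.8 mm = 51.5 cm.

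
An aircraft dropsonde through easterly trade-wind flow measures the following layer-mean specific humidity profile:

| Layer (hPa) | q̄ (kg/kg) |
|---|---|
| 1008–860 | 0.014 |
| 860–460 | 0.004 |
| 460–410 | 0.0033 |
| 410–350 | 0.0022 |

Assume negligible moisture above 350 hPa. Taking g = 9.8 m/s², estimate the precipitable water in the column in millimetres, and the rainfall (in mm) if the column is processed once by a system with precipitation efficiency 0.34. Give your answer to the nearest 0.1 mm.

PW ≈ 40.5 mm; rainfall ≈ 13.8 mm

Precipitable water is the column-integrated vapour mass per unit area: PW = (1/g) Σ q̄ Δp, with q in kg/kg and Δp in Pa (1 kg/m² of water = 1 mm).
Layer 1008–860 hPa: Δp = 148 hPa = 14800 Pa, q̄ = 0.014 kg/kg → 0.014 × 14800 / 9.8 = 21.14 mm
Layer 860–460 hPa: Δp = 400 hPa = 40000 Pa, q̄ = 0.004 kg/kg → 0.004 × 40000 / 9.8 = 16.33 mm
Layer 460–410 hPa: Δp = 50 hPa = 5000 Pa, q̄ = 0.0033 kg/kg → 0.0033 × 5000 / 9.8 = 1.68 mm
Layer 410–350 hPa: Δp = 60 hPa = 6000 Pa, q̄ = 0.0022 kg/kg → 0.0022 × 6000 / 9.8 = 1.35 mm
PW = 21.14 + 16.33 + 1.68 + 1.35 = 40.50 ≈ 40.5 mm.
Rainfall = ε × PW = 0.34 × 40.5 = 13.8 mm.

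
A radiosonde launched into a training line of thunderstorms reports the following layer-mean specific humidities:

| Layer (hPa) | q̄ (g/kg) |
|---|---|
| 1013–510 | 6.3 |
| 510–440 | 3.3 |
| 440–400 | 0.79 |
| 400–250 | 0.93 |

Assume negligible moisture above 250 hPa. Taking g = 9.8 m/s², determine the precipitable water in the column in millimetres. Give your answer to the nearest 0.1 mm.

PW ≈ 36.4 mm

Precipitable water is the column-integrated vapour mass per unit area: PW = (1/g) Σ q̄ Δp, with q in kg/kg and Δp in Pa (1 kg/m² of water = 1 mm).
Layer 1013–510 hPa: Δp = 503 hPa = 50300 Pa, q̄ = 0.0063 kg/kg → 0.0063 × 50300 / 9.8 = 32.34 mm
Layer 510–440 hPa: Δp = 70 hPa = 7000 Pa, q̄ = 0.0033 kg/kg → 0.0033 × 7000 / 9.8 = 2.36 mm
Layer 440–400 hPa: Δp = 40 hPa = 4000 Pa, q̄ = 0.00079 kg/kg → 0.00079 × 4000 / 9.8 = 0.32 mm
Layer 400–250 hPa: Δp = 150 hPa = 15000 Pa, q̄ = 0.00093 kg/kg → 0.00093 × 15000 / 9.8 = 1.42 mm
PW = 32.34 + 2.36 + 0.32 + 1.42 = 36.44 ≈ 36.4 mm.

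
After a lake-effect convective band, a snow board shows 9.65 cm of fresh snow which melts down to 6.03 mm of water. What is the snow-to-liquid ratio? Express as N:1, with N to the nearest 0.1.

ratio ≈ 16.0

Ratio = snow depth / SWE = 96.5 mm / 6.03 mm = 16.0, i.e. 16.0:1.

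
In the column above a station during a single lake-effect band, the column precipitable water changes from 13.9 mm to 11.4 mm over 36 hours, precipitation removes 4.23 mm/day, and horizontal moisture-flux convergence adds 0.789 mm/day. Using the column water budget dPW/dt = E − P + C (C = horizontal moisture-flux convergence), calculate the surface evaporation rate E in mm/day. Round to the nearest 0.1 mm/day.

E ≈ 1.8 mm/day

dPW/dt = (11.4 − 13.9) mm / (36/24 day) = -1.667 mm/day.
E = dPW/dt + P − C = (-1.667) + 4.23 − (0.789) = 1.8 mm/day.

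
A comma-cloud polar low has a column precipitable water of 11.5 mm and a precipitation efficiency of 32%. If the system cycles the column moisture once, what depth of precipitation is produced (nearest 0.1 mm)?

Precipitation = ε × PW = 0.32 × 11.5 = 3.7 mm.

precipitation ≈ 3.7 mm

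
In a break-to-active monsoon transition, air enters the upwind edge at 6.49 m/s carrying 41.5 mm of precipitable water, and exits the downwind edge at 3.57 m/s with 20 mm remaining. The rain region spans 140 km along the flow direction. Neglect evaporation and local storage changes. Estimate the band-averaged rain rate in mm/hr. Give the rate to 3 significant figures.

R ≈ 5.09 mm/hr

Column moisture flux per unit crosswind length is F = V × PW.
Inflow: F_in = 6.49 × 41.5 = 269.335 mm·m/s
Outflow: F_out = 3.57 × 20 = 71.4 mm·m/s
Steady-state rate R = (F_in − F_out)/L = (269.335 − 71.4) / 140000 m = 1.414e-03 mm/s.
R = 1.414e-03 × 3600 = 5.09 mm/hr.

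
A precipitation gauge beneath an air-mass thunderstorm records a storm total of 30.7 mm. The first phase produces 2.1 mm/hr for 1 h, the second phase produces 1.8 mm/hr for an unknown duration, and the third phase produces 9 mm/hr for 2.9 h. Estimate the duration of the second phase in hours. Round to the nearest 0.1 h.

Known phases: 2.1 × 1 + 9 × 2.9 = 2.1 + 26.1 = 28.2 mm.
Remaining depth = 30.7 − 28.2 = 2.5 mm.
Duration = 2.5 / 1.8 = 1.4 h.

duration ≈ 1.4 h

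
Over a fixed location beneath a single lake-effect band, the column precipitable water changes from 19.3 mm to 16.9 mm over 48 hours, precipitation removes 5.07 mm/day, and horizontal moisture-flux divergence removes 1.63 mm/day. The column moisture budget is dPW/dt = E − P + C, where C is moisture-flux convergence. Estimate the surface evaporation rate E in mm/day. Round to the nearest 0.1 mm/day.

E ≈ 5.5 mm/day

dPW/dt = (16.9 − 19.3) mm / (48/24 day) = -1.200 mm/day.
E = dPW/dt + P − C = (-1.200) + 5.07 − (-1.63) = 5.5 mm/day.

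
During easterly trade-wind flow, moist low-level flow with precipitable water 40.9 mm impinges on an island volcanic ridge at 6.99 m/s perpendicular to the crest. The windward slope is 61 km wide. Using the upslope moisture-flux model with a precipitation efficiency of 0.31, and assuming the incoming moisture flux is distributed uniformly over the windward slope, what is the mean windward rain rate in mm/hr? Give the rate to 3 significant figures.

R ≈ 5.23 mm/hr

Incoming column moisture flux per unit ridge length: F = V × PW = 6.99 × 40.9 = 285.891 mm·m/s.
Spread over the 61 km slope with efficiency ε = 0.31: R = ε·F/W = 0.31 × 285.891 / 61000 m = 1.453e-03 mm/s.
R = 1.453e-03 × 3600 = 5.23 mm/hr.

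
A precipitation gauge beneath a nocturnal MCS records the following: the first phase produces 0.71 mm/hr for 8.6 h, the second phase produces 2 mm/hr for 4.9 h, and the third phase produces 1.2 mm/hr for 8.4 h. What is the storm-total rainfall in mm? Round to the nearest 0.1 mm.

Total = Σ Rᵢ Δtᵢ = 0.71 × 8.6 + 2 × 4.9 + 1.2 × 8.4
      = 6.106 + 9.8 + 10.08 = 26.0 mm.

total ≈ 26.0 mm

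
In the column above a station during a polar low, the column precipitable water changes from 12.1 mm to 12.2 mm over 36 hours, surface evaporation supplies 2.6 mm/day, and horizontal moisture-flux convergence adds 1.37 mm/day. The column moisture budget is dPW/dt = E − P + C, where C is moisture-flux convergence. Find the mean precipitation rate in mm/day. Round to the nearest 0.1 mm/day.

dPW/dt = (12.2 − 12.1) mm / (36/24 day) = +0.067 mm/day.
P = E + C − dPW/dt = 2.6 + (1.37) − (+0.067) = 3.9 mm/day.

P ≈ 3.9 mm/day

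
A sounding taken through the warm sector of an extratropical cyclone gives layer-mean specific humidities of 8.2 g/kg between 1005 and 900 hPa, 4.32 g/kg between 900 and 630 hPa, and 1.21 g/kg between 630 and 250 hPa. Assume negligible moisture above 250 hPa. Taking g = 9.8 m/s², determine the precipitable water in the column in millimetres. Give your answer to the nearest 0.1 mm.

Precipitable water is the column-integrated vapour mass per unit area: PW = (1/g) Σ q̄ Δp, with q in kg/kg and Δp in Pa (1 kg/m² of water = 1 mm).
Layer 1005–900 hPa: Δp = 105 hPa = 10500 Pa, q̄ = 0.0082 kg/kg → 0.0082 × 10500 / 9.8 = 8.79 mm
Layer 900–630 hPa: Δp = 270 hPa = 27000 Pa, q̄ = 0.00432 kg/kg → 0.00432 × 27000 / 9.8 = 11.90 mm
Layer 630–250 hPa: Δp = 380 hPa = 38000 Pa, q̄ = 0.00121 kg/kg → 0.00121 × 38000 / 9.8 = 4.69 mm
PW = 8.79 + 11.90 + 4.69 = 25.38 ≈ 25.4 mm.

PW ≈ 25.4 mm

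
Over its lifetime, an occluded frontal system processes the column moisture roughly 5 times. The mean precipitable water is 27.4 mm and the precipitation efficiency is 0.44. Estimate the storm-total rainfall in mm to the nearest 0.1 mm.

Each cycle deposits ε × PW = 0.44 × 27.4 = 12.056 mm.
Over 5 cycles: 5 × 12.056 = 60.3 mm.

rainfall ≈ 60.3 mm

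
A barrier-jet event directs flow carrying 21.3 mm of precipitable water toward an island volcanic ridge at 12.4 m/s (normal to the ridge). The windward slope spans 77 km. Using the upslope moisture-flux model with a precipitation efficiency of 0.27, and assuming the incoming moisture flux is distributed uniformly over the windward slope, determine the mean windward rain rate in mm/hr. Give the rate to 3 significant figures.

R ≈ 3.33 mm/hr

Incoming column moisture flux per unit ridge length: F = V × PW = 12.4 × 21.3 = 264.12 mm·m/s.
Spread over the 77 km slope with efficiency ε = 0.27: R = ε·F/W = 0.27 × 264.12 / 77000 m = 9.261e-04 mm/s.
R = 9.261e-04 × 3600 = 3.33 mm/hr.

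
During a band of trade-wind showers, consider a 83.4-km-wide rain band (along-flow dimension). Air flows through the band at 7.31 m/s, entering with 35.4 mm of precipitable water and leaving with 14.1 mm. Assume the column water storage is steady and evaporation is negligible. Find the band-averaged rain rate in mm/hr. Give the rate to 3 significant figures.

R ≈ 6.72 mm/hr

Column moisture flux per unit crosswind length is F = V × PW.
Inflow: F_in = 7.31 × 35.4 = 258.774 mm·m/s
Outflow: F_out = 7.31 × 14.1 = 103.071 mm·m/s
Steady-state rate R = (F_in − F_out)/L = (258.774 − 103.071) / 83400 m = 1.867e-03 mm/s.
R = 1.867e-03 × 3600 = 6.72 mm/hr.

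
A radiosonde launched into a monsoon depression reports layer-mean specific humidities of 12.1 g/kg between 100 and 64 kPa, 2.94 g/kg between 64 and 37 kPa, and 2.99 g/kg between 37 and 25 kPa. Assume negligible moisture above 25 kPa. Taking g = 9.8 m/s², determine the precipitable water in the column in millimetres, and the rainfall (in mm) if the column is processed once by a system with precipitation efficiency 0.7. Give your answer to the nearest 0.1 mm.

PW ≈ 56.2 mm; rainfall ≈ 39.3 mm

Precipitable water is the column-integrated vapour mass per unit area: PW = (1/g) Σ q̄ Δp, with q in kg/kg and Δp in Pa (1 kg/m² of water = 1 mm).
Layer 100–64 kPa: Δp = 360 hPa = 36000 Pa, q̄ = 0.0121 kg/kg → 0.0121 × 36000 / 9.8 = 44.45 mm
Layer 64–37 kPa: Δp = 270 hPa = 27000 Pa, q̄ = 0.00294 kg/kg → 0.00294 × 27000 / 9.8 = 8.10 mm
Layer 37–25 kPa: Δp = 120 hPa = 12000 Pa, q̄ = 0.00299 kg/kg → 0.00299 × 12000 / 9.8 = 3.66 mm
PW = 44.45 + 8.10 + 3.66 = 56.21 ≈ 56.2 mm.
Rainfall = ε × PW = 0.7 × 56.2 = 39.3 mm.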